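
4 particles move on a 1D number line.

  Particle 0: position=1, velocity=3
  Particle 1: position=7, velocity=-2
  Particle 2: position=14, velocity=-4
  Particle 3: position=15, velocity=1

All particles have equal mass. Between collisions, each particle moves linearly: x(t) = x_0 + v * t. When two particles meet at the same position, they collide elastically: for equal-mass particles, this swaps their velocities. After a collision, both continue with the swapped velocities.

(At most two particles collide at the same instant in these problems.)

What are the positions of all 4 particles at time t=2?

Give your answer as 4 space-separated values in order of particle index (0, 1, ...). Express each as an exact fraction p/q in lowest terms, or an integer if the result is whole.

Answer: 3 6 7 17

Derivation:
Collision at t=6/5: particles 0 and 1 swap velocities; positions: p0=23/5 p1=23/5 p2=46/5 p3=81/5; velocities now: v0=-2 v1=3 v2=-4 v3=1
Collision at t=13/7: particles 1 and 2 swap velocities; positions: p0=23/7 p1=46/7 p2=46/7 p3=118/7; velocities now: v0=-2 v1=-4 v2=3 v3=1
Advance to t=2 (no further collisions before then); velocities: v0=-2 v1=-4 v2=3 v3=1; positions = 3 6 7 17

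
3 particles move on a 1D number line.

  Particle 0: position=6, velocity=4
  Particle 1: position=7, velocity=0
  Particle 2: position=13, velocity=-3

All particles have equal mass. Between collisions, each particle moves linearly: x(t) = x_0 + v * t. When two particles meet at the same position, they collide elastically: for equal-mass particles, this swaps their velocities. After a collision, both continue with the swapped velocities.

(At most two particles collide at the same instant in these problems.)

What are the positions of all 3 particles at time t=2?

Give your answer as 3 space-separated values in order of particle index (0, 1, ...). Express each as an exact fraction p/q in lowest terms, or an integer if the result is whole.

Answer: 7 7 14

Derivation:
Collision at t=1/4: particles 0 and 1 swap velocities; positions: p0=7 p1=7 p2=49/4; velocities now: v0=0 v1=4 v2=-3
Collision at t=1: particles 1 and 2 swap velocities; positions: p0=7 p1=10 p2=10; velocities now: v0=0 v1=-3 v2=4
Collision at t=2: particles 0 and 1 swap velocities; positions: p0=7 p1=7 p2=14; velocities now: v0=-3 v1=0 v2=4
Advance to t=2 (no further collisions before then); velocities: v0=-3 v1=0 v2=4; positions = 7 7 14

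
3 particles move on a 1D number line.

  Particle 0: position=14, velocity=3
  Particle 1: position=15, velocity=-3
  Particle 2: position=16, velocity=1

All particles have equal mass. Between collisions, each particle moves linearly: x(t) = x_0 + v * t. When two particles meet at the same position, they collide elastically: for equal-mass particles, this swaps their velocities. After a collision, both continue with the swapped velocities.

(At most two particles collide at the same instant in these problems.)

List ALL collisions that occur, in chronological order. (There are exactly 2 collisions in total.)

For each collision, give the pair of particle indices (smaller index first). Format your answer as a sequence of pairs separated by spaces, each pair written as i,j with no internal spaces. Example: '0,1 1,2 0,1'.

Answer: 0,1 1,2

Derivation:
Collision at t=1/6: particles 0 and 1 swap velocities; positions: p0=29/2 p1=29/2 p2=97/6; velocities now: v0=-3 v1=3 v2=1
Collision at t=1: particles 1 and 2 swap velocities; positions: p0=12 p1=17 p2=17; velocities now: v0=-3 v1=1 v2=3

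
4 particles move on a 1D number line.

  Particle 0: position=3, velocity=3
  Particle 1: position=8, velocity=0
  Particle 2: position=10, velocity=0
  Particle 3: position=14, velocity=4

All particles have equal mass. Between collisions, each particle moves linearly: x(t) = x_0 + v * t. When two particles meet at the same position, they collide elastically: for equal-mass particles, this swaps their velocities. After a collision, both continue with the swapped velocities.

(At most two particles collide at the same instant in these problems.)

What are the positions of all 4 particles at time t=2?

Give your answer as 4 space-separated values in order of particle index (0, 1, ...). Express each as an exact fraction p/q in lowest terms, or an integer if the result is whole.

Answer: 8 9 10 22

Derivation:
Collision at t=5/3: particles 0 and 1 swap velocities; positions: p0=8 p1=8 p2=10 p3=62/3; velocities now: v0=0 v1=3 v2=0 v3=4
Advance to t=2 (no further collisions before then); velocities: v0=0 v1=3 v2=0 v3=4; positions = 8 9 10 22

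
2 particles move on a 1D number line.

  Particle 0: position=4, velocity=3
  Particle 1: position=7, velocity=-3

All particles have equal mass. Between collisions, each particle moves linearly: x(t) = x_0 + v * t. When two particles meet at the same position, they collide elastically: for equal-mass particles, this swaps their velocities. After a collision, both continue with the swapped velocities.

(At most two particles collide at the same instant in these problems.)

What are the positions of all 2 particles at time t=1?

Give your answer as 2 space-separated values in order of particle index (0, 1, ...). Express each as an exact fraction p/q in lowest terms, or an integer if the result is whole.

Answer: 4 7

Derivation:
Collision at t=1/2: particles 0 and 1 swap velocities; positions: p0=11/2 p1=11/2; velocities now: v0=-3 v1=3
Advance to t=1 (no further collisions before then); velocities: v0=-3 v1=3; positions = 4 7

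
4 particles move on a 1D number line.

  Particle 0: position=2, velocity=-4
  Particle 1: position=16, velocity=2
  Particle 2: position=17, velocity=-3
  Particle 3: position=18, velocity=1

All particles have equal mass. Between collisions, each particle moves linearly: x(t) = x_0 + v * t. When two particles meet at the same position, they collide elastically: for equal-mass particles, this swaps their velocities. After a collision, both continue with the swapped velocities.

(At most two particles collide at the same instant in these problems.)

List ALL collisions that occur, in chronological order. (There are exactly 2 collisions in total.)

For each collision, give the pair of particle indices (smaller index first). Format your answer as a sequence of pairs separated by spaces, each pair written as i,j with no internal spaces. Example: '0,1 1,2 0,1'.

Collision at t=1/5: particles 1 and 2 swap velocities; positions: p0=6/5 p1=82/5 p2=82/5 p3=91/5; velocities now: v0=-4 v1=-3 v2=2 v3=1
Collision at t=2: particles 2 and 3 swap velocities; positions: p0=-6 p1=11 p2=20 p3=20; velocities now: v0=-4 v1=-3 v2=1 v3=2

Answer: 1,2 2,3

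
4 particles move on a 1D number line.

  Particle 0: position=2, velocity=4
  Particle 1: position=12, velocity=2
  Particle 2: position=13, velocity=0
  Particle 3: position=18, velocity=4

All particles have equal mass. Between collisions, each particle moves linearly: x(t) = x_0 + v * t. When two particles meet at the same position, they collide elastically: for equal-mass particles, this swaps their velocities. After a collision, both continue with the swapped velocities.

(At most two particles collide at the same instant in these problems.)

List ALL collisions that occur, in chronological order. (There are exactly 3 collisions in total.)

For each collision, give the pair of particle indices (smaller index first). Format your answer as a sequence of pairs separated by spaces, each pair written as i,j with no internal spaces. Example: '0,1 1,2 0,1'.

Collision at t=1/2: particles 1 and 2 swap velocities; positions: p0=4 p1=13 p2=13 p3=20; velocities now: v0=4 v1=0 v2=2 v3=4
Collision at t=11/4: particles 0 and 1 swap velocities; positions: p0=13 p1=13 p2=35/2 p3=29; velocities now: v0=0 v1=4 v2=2 v3=4
Collision at t=5: particles 1 and 2 swap velocities; positions: p0=13 p1=22 p2=22 p3=38; velocities now: v0=0 v1=2 v2=4 v3=4

Answer: 1,2 0,1 1,2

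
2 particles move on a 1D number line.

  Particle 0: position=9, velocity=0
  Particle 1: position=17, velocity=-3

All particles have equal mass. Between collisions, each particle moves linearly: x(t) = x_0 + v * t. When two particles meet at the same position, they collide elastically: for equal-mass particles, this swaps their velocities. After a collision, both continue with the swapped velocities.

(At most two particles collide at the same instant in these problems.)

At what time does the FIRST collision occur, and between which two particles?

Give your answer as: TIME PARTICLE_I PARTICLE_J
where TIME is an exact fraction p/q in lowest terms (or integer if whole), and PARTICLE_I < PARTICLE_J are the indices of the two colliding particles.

Pair (0,1): pos 9,17 vel 0,-3 -> gap=8, closing at 3/unit, collide at t=8/3
Earliest collision: t=8/3 between 0 and 1

Answer: 8/3 0 1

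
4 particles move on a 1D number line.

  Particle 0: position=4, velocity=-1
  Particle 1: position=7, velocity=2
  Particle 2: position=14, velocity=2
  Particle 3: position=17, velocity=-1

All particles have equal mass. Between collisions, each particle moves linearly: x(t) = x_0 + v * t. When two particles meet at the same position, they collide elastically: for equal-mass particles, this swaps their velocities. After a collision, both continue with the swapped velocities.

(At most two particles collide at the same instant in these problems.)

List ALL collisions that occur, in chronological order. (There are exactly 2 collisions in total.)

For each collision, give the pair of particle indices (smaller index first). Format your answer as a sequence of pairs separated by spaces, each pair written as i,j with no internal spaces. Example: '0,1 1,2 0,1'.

Collision at t=1: particles 2 and 3 swap velocities; positions: p0=3 p1=9 p2=16 p3=16; velocities now: v0=-1 v1=2 v2=-1 v3=2
Collision at t=10/3: particles 1 and 2 swap velocities; positions: p0=2/3 p1=41/3 p2=41/3 p3=62/3; velocities now: v0=-1 v1=-1 v2=2 v3=2

Answer: 2,3 1,2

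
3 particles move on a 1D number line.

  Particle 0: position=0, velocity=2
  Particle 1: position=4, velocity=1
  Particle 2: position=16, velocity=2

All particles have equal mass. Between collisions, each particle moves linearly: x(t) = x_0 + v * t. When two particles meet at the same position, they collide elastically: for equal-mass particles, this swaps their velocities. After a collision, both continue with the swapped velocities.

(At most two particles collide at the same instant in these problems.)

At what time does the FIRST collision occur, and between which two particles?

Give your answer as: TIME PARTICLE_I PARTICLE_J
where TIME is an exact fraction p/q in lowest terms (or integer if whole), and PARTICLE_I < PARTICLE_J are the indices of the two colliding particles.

Answer: 4 0 1

Derivation:
Pair (0,1): pos 0,4 vel 2,1 -> gap=4, closing at 1/unit, collide at t=4
Pair (1,2): pos 4,16 vel 1,2 -> not approaching (rel speed -1 <= 0)
Earliest collision: t=4 between 0 and 1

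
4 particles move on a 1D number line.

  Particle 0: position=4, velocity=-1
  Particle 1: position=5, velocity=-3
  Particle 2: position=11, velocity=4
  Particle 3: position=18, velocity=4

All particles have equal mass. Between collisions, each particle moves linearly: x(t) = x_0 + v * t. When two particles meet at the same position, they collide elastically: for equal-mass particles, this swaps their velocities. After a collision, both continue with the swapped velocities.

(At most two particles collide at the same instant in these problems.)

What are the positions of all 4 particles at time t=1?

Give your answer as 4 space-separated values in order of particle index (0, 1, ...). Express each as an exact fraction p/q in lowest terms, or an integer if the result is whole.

Answer: 2 3 15 22

Derivation:
Collision at t=1/2: particles 0 and 1 swap velocities; positions: p0=7/2 p1=7/2 p2=13 p3=20; velocities now: v0=-3 v1=-1 v2=4 v3=4
Advance to t=1 (no further collisions before then); velocities: v0=-3 v1=-1 v2=4 v3=4; positions = 2 3 15 22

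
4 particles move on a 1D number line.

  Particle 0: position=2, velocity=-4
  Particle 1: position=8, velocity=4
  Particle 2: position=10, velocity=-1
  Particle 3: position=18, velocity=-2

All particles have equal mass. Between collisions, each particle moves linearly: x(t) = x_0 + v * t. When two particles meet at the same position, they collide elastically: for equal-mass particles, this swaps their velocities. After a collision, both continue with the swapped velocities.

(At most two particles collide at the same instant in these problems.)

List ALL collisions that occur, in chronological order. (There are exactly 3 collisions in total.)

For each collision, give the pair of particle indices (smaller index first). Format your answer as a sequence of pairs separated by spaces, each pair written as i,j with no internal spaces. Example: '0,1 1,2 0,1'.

Answer: 1,2 2,3 1,2

Derivation:
Collision at t=2/5: particles 1 and 2 swap velocities; positions: p0=2/5 p1=48/5 p2=48/5 p3=86/5; velocities now: v0=-4 v1=-1 v2=4 v3=-2
Collision at t=5/3: particles 2 and 3 swap velocities; positions: p0=-14/3 p1=25/3 p2=44/3 p3=44/3; velocities now: v0=-4 v1=-1 v2=-2 v3=4
Collision at t=8: particles 1 and 2 swap velocities; positions: p0=-30 p1=2 p2=2 p3=40; velocities now: v0=-4 v1=-2 v2=-1 v3=4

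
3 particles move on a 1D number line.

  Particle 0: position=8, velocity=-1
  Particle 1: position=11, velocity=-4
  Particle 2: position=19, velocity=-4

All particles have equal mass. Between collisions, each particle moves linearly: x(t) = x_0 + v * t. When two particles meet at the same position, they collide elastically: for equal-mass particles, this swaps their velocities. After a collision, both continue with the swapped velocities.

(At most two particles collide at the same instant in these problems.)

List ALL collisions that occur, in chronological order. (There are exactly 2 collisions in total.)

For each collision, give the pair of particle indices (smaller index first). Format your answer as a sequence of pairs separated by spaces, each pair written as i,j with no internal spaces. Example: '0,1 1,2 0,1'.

Collision at t=1: particles 0 and 1 swap velocities; positions: p0=7 p1=7 p2=15; velocities now: v0=-4 v1=-1 v2=-4
Collision at t=11/3: particles 1 and 2 swap velocities; positions: p0=-11/3 p1=13/3 p2=13/3; velocities now: v0=-4 v1=-4 v2=-1

Answer: 0,1 1,2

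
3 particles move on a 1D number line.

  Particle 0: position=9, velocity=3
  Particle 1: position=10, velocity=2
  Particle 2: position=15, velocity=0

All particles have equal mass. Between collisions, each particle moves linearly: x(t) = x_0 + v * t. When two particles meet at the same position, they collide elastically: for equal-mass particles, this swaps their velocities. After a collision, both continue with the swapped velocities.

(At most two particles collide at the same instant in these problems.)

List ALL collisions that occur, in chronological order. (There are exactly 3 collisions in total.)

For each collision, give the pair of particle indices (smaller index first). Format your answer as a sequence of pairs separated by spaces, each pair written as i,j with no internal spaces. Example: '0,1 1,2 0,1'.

Answer: 0,1 1,2 0,1

Derivation:
Collision at t=1: particles 0 and 1 swap velocities; positions: p0=12 p1=12 p2=15; velocities now: v0=2 v1=3 v2=0
Collision at t=2: particles 1 and 2 swap velocities; positions: p0=14 p1=15 p2=15; velocities now: v0=2 v1=0 v2=3
Collision at t=5/2: particles 0 and 1 swap velocities; positions: p0=15 p1=15 p2=33/2; velocities now: v0=0 v1=2 v2=3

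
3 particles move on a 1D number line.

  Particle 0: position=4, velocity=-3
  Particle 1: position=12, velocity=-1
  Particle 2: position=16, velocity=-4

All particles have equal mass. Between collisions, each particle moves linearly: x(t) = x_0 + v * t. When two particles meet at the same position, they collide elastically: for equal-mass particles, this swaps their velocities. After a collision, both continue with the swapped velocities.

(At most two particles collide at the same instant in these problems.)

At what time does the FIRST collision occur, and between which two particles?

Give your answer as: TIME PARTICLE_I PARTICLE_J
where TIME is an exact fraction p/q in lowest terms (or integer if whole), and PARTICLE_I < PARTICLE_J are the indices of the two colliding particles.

Pair (0,1): pos 4,12 vel -3,-1 -> not approaching (rel speed -2 <= 0)
Pair (1,2): pos 12,16 vel -1,-4 -> gap=4, closing at 3/unit, collide at t=4/3
Earliest collision: t=4/3 between 1 and 2

Answer: 4/3 1 2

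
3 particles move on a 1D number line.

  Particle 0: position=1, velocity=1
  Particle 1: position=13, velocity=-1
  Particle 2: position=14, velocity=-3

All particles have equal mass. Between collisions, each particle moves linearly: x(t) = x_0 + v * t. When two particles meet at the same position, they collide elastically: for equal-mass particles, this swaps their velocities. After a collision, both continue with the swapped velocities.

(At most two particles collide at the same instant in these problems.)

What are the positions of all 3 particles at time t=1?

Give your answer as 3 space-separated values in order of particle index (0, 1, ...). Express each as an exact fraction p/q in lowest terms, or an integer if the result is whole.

Answer: 2 11 12

Derivation:
Collision at t=1/2: particles 1 and 2 swap velocities; positions: p0=3/2 p1=25/2 p2=25/2; velocities now: v0=1 v1=-3 v2=-1
Advance to t=1 (no further collisions before then); velocities: v0=1 v1=-3 v2=-1; positions = 2 11 12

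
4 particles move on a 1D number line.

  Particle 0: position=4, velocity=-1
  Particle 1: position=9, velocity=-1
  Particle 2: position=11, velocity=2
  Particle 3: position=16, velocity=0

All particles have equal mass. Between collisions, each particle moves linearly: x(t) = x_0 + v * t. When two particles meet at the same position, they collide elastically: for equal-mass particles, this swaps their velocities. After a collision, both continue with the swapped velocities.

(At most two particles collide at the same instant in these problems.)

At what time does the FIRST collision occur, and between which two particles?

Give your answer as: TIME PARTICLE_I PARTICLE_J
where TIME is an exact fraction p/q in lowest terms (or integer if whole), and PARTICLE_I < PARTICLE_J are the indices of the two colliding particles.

Pair (0,1): pos 4,9 vel -1,-1 -> not approaching (rel speed 0 <= 0)
Pair (1,2): pos 9,11 vel -1,2 -> not approaching (rel speed -3 <= 0)
Pair (2,3): pos 11,16 vel 2,0 -> gap=5, closing at 2/unit, collide at t=5/2
Earliest collision: t=5/2 between 2 and 3

Answer: 5/2 2 3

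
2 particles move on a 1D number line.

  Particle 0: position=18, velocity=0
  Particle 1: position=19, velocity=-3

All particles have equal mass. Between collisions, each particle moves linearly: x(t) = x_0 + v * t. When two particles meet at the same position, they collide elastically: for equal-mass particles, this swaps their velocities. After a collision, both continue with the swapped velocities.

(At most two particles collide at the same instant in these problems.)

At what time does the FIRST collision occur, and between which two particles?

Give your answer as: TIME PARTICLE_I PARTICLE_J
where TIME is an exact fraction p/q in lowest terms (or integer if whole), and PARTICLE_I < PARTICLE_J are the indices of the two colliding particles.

Answer: 1/3 0 1

Derivation:
Pair (0,1): pos 18,19 vel 0,-3 -> gap=1, closing at 3/unit, collide at t=1/3
Earliest collision: t=1/3 between 0 and 1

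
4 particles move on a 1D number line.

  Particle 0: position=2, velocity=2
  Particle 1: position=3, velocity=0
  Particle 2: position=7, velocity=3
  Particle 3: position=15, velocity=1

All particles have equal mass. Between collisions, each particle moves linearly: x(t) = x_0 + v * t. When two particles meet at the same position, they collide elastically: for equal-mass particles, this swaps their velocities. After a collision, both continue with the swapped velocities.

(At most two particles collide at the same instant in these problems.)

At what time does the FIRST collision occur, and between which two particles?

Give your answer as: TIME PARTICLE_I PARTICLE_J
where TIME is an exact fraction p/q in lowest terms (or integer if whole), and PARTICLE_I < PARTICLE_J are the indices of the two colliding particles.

Answer: 1/2 0 1

Derivation:
Pair (0,1): pos 2,3 vel 2,0 -> gap=1, closing at 2/unit, collide at t=1/2
Pair (1,2): pos 3,7 vel 0,3 -> not approaching (rel speed -3 <= 0)
Pair (2,3): pos 7,15 vel 3,1 -> gap=8, closing at 2/unit, collide at t=4
Earliest collision: t=1/2 between 0 and 1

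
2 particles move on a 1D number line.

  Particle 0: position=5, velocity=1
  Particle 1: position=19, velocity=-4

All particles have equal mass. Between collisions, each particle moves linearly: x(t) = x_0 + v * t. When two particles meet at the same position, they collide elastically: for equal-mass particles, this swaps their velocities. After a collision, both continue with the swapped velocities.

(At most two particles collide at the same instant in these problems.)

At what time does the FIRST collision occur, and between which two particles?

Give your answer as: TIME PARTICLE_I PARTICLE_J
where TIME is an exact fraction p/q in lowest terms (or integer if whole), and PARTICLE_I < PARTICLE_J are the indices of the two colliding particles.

Pair (0,1): pos 5,19 vel 1,-4 -> gap=14, closing at 5/unit, collide at t=14/5
Earliest collision: t=14/5 between 0 and 1

Answer: 14/5 0 1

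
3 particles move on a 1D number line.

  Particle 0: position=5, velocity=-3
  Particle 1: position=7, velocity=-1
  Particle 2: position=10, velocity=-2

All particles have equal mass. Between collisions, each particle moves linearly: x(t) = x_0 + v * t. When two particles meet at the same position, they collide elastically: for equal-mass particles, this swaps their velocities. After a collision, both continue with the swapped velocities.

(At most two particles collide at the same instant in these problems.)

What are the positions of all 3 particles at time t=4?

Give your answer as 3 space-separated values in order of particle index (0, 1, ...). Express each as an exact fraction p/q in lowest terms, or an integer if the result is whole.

Collision at t=3: particles 1 and 2 swap velocities; positions: p0=-4 p1=4 p2=4; velocities now: v0=-3 v1=-2 v2=-1
Advance to t=4 (no further collisions before then); velocities: v0=-3 v1=-2 v2=-1; positions = -7 2 3

Answer: -7 2 3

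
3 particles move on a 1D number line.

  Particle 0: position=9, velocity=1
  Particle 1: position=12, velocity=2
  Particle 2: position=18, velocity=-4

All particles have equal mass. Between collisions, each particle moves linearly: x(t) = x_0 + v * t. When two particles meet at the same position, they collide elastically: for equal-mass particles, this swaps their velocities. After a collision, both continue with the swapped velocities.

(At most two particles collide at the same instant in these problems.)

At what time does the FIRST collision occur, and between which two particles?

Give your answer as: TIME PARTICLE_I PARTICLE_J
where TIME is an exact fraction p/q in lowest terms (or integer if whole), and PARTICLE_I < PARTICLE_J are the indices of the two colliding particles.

Pair (0,1): pos 9,12 vel 1,2 -> not approaching (rel speed -1 <= 0)
Pair (1,2): pos 12,18 vel 2,-4 -> gap=6, closing at 6/unit, collide at t=1
Earliest collision: t=1 between 1 and 2

Answer: 1 1 2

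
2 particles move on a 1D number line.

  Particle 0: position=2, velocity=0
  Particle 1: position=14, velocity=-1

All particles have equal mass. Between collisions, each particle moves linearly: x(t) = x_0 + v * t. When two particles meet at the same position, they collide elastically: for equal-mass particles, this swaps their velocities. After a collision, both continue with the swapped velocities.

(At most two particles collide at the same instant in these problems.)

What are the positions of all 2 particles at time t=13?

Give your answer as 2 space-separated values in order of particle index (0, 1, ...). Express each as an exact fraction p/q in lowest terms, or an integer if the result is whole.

Answer: 1 2

Derivation:
Collision at t=12: particles 0 and 1 swap velocities; positions: p0=2 p1=2; velocities now: v0=-1 v1=0
Advance to t=13 (no further collisions before then); velocities: v0=-1 v1=0; positions = 1 2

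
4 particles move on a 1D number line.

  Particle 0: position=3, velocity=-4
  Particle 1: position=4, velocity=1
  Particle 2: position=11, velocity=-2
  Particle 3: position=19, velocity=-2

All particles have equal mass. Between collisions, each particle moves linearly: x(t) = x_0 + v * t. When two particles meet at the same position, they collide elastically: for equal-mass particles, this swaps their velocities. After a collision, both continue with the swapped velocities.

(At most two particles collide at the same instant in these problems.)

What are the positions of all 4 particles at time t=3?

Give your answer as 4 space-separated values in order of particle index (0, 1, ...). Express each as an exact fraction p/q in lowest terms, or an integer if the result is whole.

Collision at t=7/3: particles 1 and 2 swap velocities; positions: p0=-19/3 p1=19/3 p2=19/3 p3=43/3; velocities now: v0=-4 v1=-2 v2=1 v3=-2
Advance to t=3 (no further collisions before then); velocities: v0=-4 v1=-2 v2=1 v3=-2; positions = -9 5 7 13

Answer: -9 5 7 13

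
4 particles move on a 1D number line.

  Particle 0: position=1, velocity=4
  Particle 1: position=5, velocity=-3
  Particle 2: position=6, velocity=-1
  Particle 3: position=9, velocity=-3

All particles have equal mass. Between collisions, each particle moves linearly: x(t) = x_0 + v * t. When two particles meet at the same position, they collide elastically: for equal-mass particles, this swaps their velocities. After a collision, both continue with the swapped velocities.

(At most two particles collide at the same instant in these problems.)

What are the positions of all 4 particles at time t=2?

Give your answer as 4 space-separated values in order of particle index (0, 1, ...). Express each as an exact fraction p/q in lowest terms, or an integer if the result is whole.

Answer: -1 3 4 9

Derivation:
Collision at t=4/7: particles 0 and 1 swap velocities; positions: p0=23/7 p1=23/7 p2=38/7 p3=51/7; velocities now: v0=-3 v1=4 v2=-1 v3=-3
Collision at t=1: particles 1 and 2 swap velocities; positions: p0=2 p1=5 p2=5 p3=6; velocities now: v0=-3 v1=-1 v2=4 v3=-3
Collision at t=8/7: particles 2 and 3 swap velocities; positions: p0=11/7 p1=34/7 p2=39/7 p3=39/7; velocities now: v0=-3 v1=-1 v2=-3 v3=4
Collision at t=3/2: particles 1 and 2 swap velocities; positions: p0=1/2 p1=9/2 p2=9/2 p3=7; velocities now: v0=-3 v1=-3 v2=-1 v3=4
Advance to t=2 (no further collisions before then); velocities: v0=-3 v1=-3 v2=-1 v3=4; positions = -1 3 4 9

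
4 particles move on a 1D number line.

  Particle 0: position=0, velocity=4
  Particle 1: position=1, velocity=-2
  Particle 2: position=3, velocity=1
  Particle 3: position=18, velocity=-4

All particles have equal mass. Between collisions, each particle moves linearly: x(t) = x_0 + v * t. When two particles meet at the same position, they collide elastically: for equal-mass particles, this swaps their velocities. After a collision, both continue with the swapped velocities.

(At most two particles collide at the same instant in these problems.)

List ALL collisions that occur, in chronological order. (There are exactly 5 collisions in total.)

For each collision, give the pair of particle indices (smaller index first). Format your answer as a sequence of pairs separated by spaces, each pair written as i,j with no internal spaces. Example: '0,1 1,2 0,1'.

Answer: 0,1 1,2 2,3 1,2 0,1

Derivation:
Collision at t=1/6: particles 0 and 1 swap velocities; positions: p0=2/3 p1=2/3 p2=19/6 p3=52/3; velocities now: v0=-2 v1=4 v2=1 v3=-4
Collision at t=1: particles 1 and 2 swap velocities; positions: p0=-1 p1=4 p2=4 p3=14; velocities now: v0=-2 v1=1 v2=4 v3=-4
Collision at t=9/4: particles 2 and 3 swap velocities; positions: p0=-7/2 p1=21/4 p2=9 p3=9; velocities now: v0=-2 v1=1 v2=-4 v3=4
Collision at t=3: particles 1 and 2 swap velocities; positions: p0=-5 p1=6 p2=6 p3=12; velocities now: v0=-2 v1=-4 v2=1 v3=4
Collision at t=17/2: particles 0 and 1 swap velocities; positions: p0=-16 p1=-16 p2=23/2 p3=34; velocities now: v0=-4 v1=-2 v2=1 v3=4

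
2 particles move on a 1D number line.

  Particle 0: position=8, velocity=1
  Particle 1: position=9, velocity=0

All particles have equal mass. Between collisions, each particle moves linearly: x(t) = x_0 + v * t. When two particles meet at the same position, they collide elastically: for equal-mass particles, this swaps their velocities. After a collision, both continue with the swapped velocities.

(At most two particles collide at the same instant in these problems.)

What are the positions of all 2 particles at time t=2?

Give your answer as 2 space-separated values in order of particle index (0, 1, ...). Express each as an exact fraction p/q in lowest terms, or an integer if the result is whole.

Answer: 9 10

Derivation:
Collision at t=1: particles 0 and 1 swap velocities; positions: p0=9 p1=9; velocities now: v0=0 v1=1
Advance to t=2 (no further collisions before then); velocities: v0=0 v1=1; positions = 9 10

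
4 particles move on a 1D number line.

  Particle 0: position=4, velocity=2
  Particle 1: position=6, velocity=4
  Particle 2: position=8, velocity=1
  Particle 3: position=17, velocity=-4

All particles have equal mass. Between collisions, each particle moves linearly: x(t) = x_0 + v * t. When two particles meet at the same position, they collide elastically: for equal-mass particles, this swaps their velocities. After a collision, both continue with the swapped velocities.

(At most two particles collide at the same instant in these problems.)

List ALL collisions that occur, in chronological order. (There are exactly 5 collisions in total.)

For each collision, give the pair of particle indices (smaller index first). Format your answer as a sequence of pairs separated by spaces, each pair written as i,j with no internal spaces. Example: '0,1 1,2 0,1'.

Answer: 1,2 2,3 1,2 0,1 1,2

Derivation:
Collision at t=2/3: particles 1 and 2 swap velocities; positions: p0=16/3 p1=26/3 p2=26/3 p3=43/3; velocities now: v0=2 v1=1 v2=4 v3=-4
Collision at t=11/8: particles 2 and 3 swap velocities; positions: p0=27/4 p1=75/8 p2=23/2 p3=23/2; velocities now: v0=2 v1=1 v2=-4 v3=4
Collision at t=9/5: particles 1 and 2 swap velocities; positions: p0=38/5 p1=49/5 p2=49/5 p3=66/5; velocities now: v0=2 v1=-4 v2=1 v3=4
Collision at t=13/6: particles 0 and 1 swap velocities; positions: p0=25/3 p1=25/3 p2=61/6 p3=44/3; velocities now: v0=-4 v1=2 v2=1 v3=4
Collision at t=4: particles 1 and 2 swap velocities; positions: p0=1 p1=12 p2=12 p3=22; velocities now: v0=-4 v1=1 v2=2 v3=4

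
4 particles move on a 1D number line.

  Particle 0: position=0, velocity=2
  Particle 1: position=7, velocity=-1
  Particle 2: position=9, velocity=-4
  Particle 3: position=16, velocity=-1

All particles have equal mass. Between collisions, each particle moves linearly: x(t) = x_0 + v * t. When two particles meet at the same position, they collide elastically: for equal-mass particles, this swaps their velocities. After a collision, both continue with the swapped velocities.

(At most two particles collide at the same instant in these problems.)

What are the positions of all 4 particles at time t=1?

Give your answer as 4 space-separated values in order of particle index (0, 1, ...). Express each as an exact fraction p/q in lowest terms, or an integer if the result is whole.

Collision at t=2/3: particles 1 and 2 swap velocities; positions: p0=4/3 p1=19/3 p2=19/3 p3=46/3; velocities now: v0=2 v1=-4 v2=-1 v3=-1
Advance to t=1 (no further collisions before then); velocities: v0=2 v1=-4 v2=-1 v3=-1; positions = 2 5 6 15

Answer: 2 5 6 15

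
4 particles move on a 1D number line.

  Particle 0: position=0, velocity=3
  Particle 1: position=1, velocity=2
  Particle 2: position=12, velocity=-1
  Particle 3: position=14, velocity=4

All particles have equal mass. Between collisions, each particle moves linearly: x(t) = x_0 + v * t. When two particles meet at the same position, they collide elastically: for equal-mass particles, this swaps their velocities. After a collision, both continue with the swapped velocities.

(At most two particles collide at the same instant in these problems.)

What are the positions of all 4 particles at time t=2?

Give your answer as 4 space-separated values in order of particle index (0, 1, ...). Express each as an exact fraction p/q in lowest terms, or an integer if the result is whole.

Collision at t=1: particles 0 and 1 swap velocities; positions: p0=3 p1=3 p2=11 p3=18; velocities now: v0=2 v1=3 v2=-1 v3=4
Advance to t=2 (no further collisions before then); velocities: v0=2 v1=3 v2=-1 v3=4; positions = 5 6 10 22

Answer: 5 6 10 22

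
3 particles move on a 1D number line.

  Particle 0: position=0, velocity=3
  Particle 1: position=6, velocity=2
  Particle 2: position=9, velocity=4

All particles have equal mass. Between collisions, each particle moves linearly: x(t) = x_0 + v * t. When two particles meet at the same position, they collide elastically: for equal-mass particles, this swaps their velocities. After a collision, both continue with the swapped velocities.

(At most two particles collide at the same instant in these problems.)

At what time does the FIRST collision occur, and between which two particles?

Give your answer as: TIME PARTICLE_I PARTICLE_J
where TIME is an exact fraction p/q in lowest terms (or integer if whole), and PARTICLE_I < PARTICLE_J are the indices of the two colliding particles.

Pair (0,1): pos 0,6 vel 3,2 -> gap=6, closing at 1/unit, collide at t=6
Pair (1,2): pos 6,9 vel 2,4 -> not approaching (rel speed -2 <= 0)
Earliest collision: t=6 between 0 and 1

Answer: 6 0 1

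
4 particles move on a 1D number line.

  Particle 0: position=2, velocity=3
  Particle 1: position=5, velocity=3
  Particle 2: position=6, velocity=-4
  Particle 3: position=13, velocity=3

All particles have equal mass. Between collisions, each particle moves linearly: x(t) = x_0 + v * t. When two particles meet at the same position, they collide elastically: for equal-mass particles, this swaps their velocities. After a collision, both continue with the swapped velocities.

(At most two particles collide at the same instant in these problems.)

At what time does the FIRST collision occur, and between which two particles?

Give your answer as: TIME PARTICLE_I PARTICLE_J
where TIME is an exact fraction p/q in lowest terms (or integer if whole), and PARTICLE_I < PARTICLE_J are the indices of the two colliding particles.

Answer: 1/7 1 2

Derivation:
Pair (0,1): pos 2,5 vel 3,3 -> not approaching (rel speed 0 <= 0)
Pair (1,2): pos 5,6 vel 3,-4 -> gap=1, closing at 7/unit, collide at t=1/7
Pair (2,3): pos 6,13 vel -4,3 -> not approaching (rel speed -7 <= 0)
Earliest collision: t=1/7 between 1 and 2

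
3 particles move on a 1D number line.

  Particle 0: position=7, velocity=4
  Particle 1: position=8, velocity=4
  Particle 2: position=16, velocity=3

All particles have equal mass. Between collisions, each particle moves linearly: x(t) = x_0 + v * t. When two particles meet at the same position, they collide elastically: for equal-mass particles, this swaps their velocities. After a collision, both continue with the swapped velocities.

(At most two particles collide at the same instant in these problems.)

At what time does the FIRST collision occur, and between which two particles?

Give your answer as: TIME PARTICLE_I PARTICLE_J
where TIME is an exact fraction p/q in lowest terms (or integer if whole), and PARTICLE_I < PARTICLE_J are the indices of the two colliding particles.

Pair (0,1): pos 7,8 vel 4,4 -> not approaching (rel speed 0 <= 0)
Pair (1,2): pos 8,16 vel 4,3 -> gap=8, closing at 1/unit, collide at t=8
Earliest collision: t=8 between 1 and 2

Answer: 8 1 2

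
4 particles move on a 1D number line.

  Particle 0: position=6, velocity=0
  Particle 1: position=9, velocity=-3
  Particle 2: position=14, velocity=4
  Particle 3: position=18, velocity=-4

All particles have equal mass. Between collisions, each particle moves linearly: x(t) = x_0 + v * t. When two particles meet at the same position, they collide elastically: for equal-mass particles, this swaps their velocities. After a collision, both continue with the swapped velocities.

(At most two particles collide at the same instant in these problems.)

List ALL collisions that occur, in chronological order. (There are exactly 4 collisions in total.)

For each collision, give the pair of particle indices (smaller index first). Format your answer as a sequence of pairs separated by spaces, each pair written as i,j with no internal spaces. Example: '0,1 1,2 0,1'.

Collision at t=1/2: particles 2 and 3 swap velocities; positions: p0=6 p1=15/2 p2=16 p3=16; velocities now: v0=0 v1=-3 v2=-4 v3=4
Collision at t=1: particles 0 and 1 swap velocities; positions: p0=6 p1=6 p2=14 p3=18; velocities now: v0=-3 v1=0 v2=-4 v3=4
Collision at t=3: particles 1 and 2 swap velocities; positions: p0=0 p1=6 p2=6 p3=26; velocities now: v0=-3 v1=-4 v2=0 v3=4
Collision at t=9: particles 0 and 1 swap velocities; positions: p0=-18 p1=-18 p2=6 p3=50; velocities now: v0=-4 v1=-3 v2=0 v3=4

Answer: 2,3 0,1 1,2 0,1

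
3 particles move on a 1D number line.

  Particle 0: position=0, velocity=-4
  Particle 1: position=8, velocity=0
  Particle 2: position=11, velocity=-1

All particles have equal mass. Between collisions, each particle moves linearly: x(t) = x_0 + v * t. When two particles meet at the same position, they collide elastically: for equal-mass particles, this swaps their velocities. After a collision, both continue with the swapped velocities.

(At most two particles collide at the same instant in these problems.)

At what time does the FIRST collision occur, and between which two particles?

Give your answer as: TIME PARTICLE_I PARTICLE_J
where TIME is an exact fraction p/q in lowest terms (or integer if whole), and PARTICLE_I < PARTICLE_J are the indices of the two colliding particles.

Answer: 3 1 2

Derivation:
Pair (0,1): pos 0,8 vel -4,0 -> not approaching (rel speed -4 <= 0)
Pair (1,2): pos 8,11 vel 0,-1 -> gap=3, closing at 1/unit, collide at t=3
Earliest collision: t=3 between 1 and 2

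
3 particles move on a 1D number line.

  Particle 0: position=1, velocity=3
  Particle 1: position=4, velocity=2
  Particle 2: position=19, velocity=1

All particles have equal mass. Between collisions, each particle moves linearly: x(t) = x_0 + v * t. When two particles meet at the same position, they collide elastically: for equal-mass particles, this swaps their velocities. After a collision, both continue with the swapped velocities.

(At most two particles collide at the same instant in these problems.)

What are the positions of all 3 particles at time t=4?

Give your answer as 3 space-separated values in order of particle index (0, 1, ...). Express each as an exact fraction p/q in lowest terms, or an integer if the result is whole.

Answer: 12 13 23

Derivation:
Collision at t=3: particles 0 and 1 swap velocities; positions: p0=10 p1=10 p2=22; velocities now: v0=2 v1=3 v2=1
Advance to t=4 (no further collisions before then); velocities: v0=2 v1=3 v2=1; positions = 12 13 23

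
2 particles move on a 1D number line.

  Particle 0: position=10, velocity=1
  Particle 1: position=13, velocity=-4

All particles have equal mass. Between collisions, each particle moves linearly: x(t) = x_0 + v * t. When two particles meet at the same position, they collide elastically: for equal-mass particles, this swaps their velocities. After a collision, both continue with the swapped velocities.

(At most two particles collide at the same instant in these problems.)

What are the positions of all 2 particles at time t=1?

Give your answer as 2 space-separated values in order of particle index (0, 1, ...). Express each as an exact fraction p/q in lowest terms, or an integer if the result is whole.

Collision at t=3/5: particles 0 and 1 swap velocities; positions: p0=53/5 p1=53/5; velocities now: v0=-4 v1=1
Advance to t=1 (no further collisions before then); velocities: v0=-4 v1=1; positions = 9 11

Answer: 9 11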